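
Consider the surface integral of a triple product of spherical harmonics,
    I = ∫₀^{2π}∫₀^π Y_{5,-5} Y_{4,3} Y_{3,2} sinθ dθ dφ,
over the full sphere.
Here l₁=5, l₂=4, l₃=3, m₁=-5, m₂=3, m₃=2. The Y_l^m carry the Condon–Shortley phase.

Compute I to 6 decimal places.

-0.212007

Checks pass: Σm=0; 12 even; l₃=3∈[1,9].
(2·5+1)(2·4+1)(2·3+1) = 693
Δ: 6! 4! 2! / 13! → 1/180180
sum: t=2:+1/576 t=3:−1/144 t=4:+1/576 = -1/288
3j²(5 4 3; 0 0 0) = Δ·Π!·Σ² = 20/1001  (sign +1)
sum: t=6:+1/17280 = 1/17280
3j²(5 4 3; -5 3 2) = Δ·Π!·Σ² = 35/858  (sign -1)
combine: 4πI² = 693·20/1001·35/858 = 1050/1859
take √, sign -1: I = -0.21200691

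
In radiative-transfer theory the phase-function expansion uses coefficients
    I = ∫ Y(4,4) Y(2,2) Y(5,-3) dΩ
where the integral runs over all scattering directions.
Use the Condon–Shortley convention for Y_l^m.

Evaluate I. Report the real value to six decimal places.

Σmᵢ = 3 ≠ 0, so the φ-integral vanishes; I = 0

0.000000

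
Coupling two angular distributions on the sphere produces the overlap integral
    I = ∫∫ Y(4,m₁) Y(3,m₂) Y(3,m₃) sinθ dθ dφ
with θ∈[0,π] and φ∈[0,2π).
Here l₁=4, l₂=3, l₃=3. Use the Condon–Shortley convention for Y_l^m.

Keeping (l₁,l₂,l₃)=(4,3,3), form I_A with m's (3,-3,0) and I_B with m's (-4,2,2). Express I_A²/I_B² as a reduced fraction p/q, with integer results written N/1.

9/10

l's match ⇒ only the (l;m) 3-j factors differ between A and B.
A: triangle coeff Δ(4,3,3) = 1/34650; Σ_t [0,0]: t=0:+1/288 = 1/288; (3j)²=1/22 [(4 3 3; 3 -3 0)], sign=-1
B: triangle coeff Δ(4,3,3) = 1/34650; Σ_t [4,4]: t=4:+1/576 = 1/576; (3j)²=5/99 [(4 3 3; -4 2 2)], sign=-1
I_A²/I_B² = (1/22)/(5/99) = 9/10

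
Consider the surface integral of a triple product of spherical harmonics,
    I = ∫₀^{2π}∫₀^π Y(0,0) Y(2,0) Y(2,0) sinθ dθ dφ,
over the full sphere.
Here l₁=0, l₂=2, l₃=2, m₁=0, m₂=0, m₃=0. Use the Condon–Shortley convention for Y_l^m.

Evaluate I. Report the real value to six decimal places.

0.282095

m-sum 0 ✓  L=4 even ✓  2≤2≤2 ✓
Π(2lᵢ+1) = 1×5×5 = 25
triangle coeff Δ(0,2,2) = 1/5
Σ_t [0,0]: t=0:+1/4 = 1/4
(3j)²=1/5 [(0 2 2; 0 0 0)], sign=+1
(m-triple is (0,0,0) — same symbol as above.)
⇒ 4πI² = 1/1
I = (+1)√(1/1/(4π)) = 0.28209479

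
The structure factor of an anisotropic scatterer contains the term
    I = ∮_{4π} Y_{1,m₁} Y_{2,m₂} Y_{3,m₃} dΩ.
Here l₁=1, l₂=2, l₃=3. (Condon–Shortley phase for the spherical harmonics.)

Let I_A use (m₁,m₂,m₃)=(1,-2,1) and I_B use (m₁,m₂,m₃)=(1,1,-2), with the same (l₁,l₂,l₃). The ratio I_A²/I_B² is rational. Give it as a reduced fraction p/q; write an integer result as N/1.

Same 1,2,3: normalisation and zero-m 3j drop out of the ratio.
A: Δ: 0! 2! 4! / 7! → 1/105; sum: t=0:+1/48 = 1/48; 3j²(1 2 3; 1 -2 1) = Δ·Π!·Σ² = 1/105  (sign +1)
B: Δ: 0! 2! 4! / 7! → 1/105; sum: t=0:+1/12 = 1/12; 3j²(1 2 3; 1 1 -2) = Δ·Π!·Σ² = 2/21  (sign -1)
I_A²/I_B² = (1/105)/(2/21) = 1/10

1/10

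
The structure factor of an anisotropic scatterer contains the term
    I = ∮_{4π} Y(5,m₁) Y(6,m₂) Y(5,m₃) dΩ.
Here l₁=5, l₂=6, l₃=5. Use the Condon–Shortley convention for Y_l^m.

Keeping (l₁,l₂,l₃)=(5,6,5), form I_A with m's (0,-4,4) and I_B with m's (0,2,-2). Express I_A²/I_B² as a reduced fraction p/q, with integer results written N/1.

18/5

Same 5,6,5: normalisation and zero-m 3j drop out of the ratio.
A: Δ: 6! 4! 6! / 17! → 1/28588560; sum: t=1:−1/345600 t=2:+1/207360 = 1/518400; 3j²(5 6 5; 0 -4 4) = Δ·Π!·Σ² = 12/2431  (sign -1)
B: Δ: 6! 4! 6! / 17! → 1/28588560; sum: t=2:+1/207360 t=3:−1/17280 t=4:+1/13824 t=5:−1/103680 = 1/103680; 3j²(5 6 5; 0 2 -2) = Δ·Π!·Σ² = 10/7293  (sign -1)
I_A²/I_B² = (12/2431)/(10/7293) = 18/5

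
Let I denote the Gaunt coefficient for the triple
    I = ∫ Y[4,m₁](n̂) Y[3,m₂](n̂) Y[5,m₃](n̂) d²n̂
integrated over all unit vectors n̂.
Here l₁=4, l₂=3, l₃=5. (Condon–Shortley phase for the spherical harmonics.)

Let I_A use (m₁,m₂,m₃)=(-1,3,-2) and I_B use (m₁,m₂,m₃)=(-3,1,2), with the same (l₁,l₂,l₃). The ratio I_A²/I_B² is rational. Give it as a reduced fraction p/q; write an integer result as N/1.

Shared (l₁,l₂,l₃)=(4,3,5): N and (l;000)² cancel in I_A²/I_B².
A: Δ = 2!·6!·4!/13! = 1/180180; Racah Σ t=2..2: t=2:+1/1728 = 1/1728; ⇒ 3j(4 3 5; -1 3 -2)² = 25/858, sgn -1
B: Δ = 2!·6!·4!/13! = 1/180180; Racah Σ t=1..2: t=1:−1/4320 t=2:+1/960 = 7/8640; ⇒ 3j(4 3 5; -3 1 2)² = 343/12870, sgn -1
I_A²/I_B² = (25/858)/(343/12870) = 375/343

375/343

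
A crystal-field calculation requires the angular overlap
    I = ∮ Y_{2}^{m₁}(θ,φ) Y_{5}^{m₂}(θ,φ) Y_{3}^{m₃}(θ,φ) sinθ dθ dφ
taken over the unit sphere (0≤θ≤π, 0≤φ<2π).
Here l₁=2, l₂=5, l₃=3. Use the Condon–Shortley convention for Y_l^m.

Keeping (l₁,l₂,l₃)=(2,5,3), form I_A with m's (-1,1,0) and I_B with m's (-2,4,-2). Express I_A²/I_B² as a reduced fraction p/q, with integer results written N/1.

Shared (l₁,l₂,l₃)=(2,5,3): N and (l;000)² cancel in I_A²/I_B².
A: Δ = 4!·0!·6!/11! = 1/2310; Racah Σ t=3..3: t=3:−1/216 = -1/216; ⇒ 3j(2 5 3; -1 1 0)² = 8/231, sgn +1
B: Δ = 4!·0!·6!/11! = 1/2310; Racah Σ t=4..4: t=4:+1/2880 = 1/2880; ⇒ 3j(2 5 3; -2 4 -2)² = 3/55, sgn -1
I_A²/I_B² = (8/231)/(3/55) = 40/63

40/63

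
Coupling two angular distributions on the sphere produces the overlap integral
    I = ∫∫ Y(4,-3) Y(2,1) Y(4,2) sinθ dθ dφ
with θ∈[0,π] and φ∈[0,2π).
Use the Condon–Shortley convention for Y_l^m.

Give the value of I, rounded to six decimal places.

-0.187702

m-sum 0 ✓  L=10 even ✓  2≤4≤6 ✓
Π(2lᵢ+1) = 9×5×9 = 405
triangle coeff Δ(4,2,4) = 1/13860
Σ_t [0,2]: t=0:+1/192 t=1:−1/36 t=2:+1/192 = -5/288
(3j)²=20/693 [(4 2 4; 0 0 0)], sign=-1
Σ_t [1,2]: t=1:−1/1440 t=2:+1/240 = 1/288
(3j)²=5/132 [(4 2 4; -3 1 2)], sign=+1
⇒ 4πI² = 375/847
I = (-1)√(375/847/(4π)) = -0.18770204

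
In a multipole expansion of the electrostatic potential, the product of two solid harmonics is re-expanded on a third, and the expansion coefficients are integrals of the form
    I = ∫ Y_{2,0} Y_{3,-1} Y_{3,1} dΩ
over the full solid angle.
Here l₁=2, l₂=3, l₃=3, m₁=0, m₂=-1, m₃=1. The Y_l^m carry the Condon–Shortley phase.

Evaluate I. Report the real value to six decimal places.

-0.126157

m-sum 0 ✓  L=8 even ✓  1≤3≤5 ✓
Π(2lᵢ+1) = 5×7×7 = 245
triangle coeff Δ(2,3,3) = 1/3780
Σ_t [0,2]: t=0:+1/24 t=1:−1/4 t=2:+1/24 = -1/6
(3j)²=4/105 [(2 3 3; 0 0 0)], sign=+1
Σ_t [0,2]: t=0:+1/16 t=1:−1/6 t=2:+1/96 = -3/32
(3j)²=3/140 [(2 3 3; 0 -1 1)], sign=-1
⇒ 4πI² = 1/5
I = (-1)√(1/5/(4π)) = -0.12615663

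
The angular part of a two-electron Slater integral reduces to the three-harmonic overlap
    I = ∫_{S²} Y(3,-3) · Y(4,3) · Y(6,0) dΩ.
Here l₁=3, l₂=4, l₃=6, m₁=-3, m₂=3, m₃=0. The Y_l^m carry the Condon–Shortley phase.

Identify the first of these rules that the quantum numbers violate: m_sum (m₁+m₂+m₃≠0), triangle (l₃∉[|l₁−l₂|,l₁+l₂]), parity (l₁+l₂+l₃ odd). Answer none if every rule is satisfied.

m₁+m₂+m₃ = -3 + 3 + 0 = 0  ✓
triangle: |3−4|=1 ≤ l₃=6 ≤ 3+4=7  ✓
parity: l₁+l₂+l₃ = 13 is odd  ✗

parity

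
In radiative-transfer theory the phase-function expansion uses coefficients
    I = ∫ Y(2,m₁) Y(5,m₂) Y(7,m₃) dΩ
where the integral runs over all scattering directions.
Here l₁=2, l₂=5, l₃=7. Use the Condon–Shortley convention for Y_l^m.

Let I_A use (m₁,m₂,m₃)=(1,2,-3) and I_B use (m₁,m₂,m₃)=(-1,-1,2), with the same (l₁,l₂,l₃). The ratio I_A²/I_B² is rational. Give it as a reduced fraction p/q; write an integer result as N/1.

8/7

Shared (l₁,l₂,l₃)=(2,5,7): N and (l;000)² cancel in I_A²/I_B².
A: Δ = 0!·4!·10!/15! = 1/15015; Racah Σ t=0..0: t=0:+1/181440 = 1/181440; ⇒ 3j(2 5 7; 1 2 -3)² = 32/1001, sgn +1
B: Δ = 0!·4!·10!/15! = 1/15015; Racah Σ t=0..0: t=0:+1/103680 = 1/103680; ⇒ 3j(2 5 7; -1 -1 2)² = 4/143, sgn -1
I_A²/I_B² = (32/1001)/(4/143) = 8/7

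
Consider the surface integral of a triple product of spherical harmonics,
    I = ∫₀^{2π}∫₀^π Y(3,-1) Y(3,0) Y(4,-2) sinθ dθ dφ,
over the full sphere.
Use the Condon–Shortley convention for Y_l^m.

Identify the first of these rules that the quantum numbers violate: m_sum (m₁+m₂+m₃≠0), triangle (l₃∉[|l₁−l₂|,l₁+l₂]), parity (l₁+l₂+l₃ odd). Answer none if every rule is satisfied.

m_sum

Σmᵢ = -3  ✗
l₃∈[|l₁−l₂|,l₁+l₂]=[0,6], have l₃=4
Σlᵢ = 10 ⇒ even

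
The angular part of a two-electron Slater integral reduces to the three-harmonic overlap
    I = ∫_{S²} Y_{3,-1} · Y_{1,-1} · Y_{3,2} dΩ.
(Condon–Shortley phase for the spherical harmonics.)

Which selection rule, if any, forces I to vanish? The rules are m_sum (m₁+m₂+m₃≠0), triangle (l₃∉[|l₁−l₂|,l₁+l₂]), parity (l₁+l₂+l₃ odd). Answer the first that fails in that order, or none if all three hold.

parity

Σmᵢ = 0  ✓
l₃∈[|l₁−l₂|,l₁+l₂]=[2,4], have l₃=3  ✓
Σlᵢ = 7 ⇒ odd  ✗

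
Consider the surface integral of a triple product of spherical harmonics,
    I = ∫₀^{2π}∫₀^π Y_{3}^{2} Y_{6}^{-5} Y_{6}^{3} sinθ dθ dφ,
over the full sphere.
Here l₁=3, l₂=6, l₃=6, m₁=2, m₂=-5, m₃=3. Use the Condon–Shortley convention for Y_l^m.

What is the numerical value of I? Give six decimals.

Σlᵢ=15 odd — θ-integrand is odd under cosθ→−cosθ; I=0

0.000000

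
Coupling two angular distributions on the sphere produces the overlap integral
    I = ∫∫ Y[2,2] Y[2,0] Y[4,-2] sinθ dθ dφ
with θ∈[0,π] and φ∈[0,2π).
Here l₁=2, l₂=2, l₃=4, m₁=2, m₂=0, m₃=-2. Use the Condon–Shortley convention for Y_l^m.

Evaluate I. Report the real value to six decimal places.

Checks pass: Σm=0; 8 even; l₃=4∈[0,4].
(2·2+1)(2·2+1)(2·4+1) = 225
Δ: 0! 4! 4! / 9! → 1/630
sum: t=0:+1/16 = 1/16
3j²(2 2 4; 0 0 0) = Δ·Π!·Σ² = 2/35  (sign +1)
sum: t=0:+1/96 = 1/96
3j²(2 2 4; 2 0 -2) = Δ·Π!·Σ² = 1/42  (sign +1)
combine: 4πI² = 225·2/35·1/42 = 15/49
take √, sign +1: I = 0.15607835

0.156078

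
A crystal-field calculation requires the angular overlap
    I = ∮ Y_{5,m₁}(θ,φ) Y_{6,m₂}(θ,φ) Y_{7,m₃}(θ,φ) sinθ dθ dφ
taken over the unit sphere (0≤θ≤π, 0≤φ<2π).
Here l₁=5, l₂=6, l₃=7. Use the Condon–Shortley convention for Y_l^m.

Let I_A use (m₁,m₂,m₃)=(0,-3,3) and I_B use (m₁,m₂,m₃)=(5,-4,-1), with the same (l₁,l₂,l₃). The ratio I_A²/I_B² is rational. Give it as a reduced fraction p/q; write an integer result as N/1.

12321/13720

Shared (l₁,l₂,l₃)=(5,6,7): N and (l;000)² cancel in I_A²/I_B².
A: Δ = 4!·6!·8!/19! = 1/174594420; Racah Σ t=0..3: t=0:+1/2073600 t=1:−1/414720 t=2:+1/725760 t=3:−1/11612160 = -37/58060800; ⇒ 3j(5 6 7; 0 -3 3)² = 4107/646646, sgn -1
B: Δ = 4!·6!·8!/19! = 1/174594420; Racah Σ t=0..0: t=0:+1/24883200 = 1/24883200; ⇒ 3j(5 6 7; 5 -4 -1)² = 980/138567, sgn +1
I_A²/I_B² = (4107/646646)/(980/138567) = 12321/13720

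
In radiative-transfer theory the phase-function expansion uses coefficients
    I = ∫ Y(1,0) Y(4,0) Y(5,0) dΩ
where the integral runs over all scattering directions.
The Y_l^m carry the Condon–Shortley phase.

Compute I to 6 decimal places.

0.245532

Rules hold: Σm=0, L=10 even, 3≤5≤5.
N = 3·9·11 = 297
Δ = 0!·2!·8!/11! = 1/495
Racah Σ t=0..0: t=0:+1/576 = 1/576
⇒ 3j(1 4 5; 0 0 0)² = 5/99, sgn -1
(m-triple is (0,0,0) — same symbol as above.)
4πI² = N·(3j₀)²·(3jₘ)² = 25/33
I = +1·√(0.757576/4π) = 0.24553200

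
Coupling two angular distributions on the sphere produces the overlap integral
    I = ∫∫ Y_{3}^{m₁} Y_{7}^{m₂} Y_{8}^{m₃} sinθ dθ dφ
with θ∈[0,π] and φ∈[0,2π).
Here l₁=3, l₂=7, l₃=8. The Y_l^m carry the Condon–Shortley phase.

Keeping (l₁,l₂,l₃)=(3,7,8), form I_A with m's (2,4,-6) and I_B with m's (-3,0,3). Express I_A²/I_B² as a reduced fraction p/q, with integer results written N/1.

l's match ⇒ only the (l;m) 3-j factors differ between A and B.
A: triangle coeff Δ(3,7,8) = 1/5290740; Σ_t [0,1]: t=0:+1/479001600 t=1:−1/174182400 = -1/273715200; (3j)²=49/3876 [(3 7 8; 2 4 -6)], sign=-1
B: triangle coeff Δ(3,7,8) = 1/5290740; Σ_t [2,2]: t=2:+1/29030400 = 1/29030400; (3j)²=165/8398 [(3 7 8; -3 0 3)], sign=-1
I_A²/I_B² = (49/3876)/(165/8398) = 637/990

637/990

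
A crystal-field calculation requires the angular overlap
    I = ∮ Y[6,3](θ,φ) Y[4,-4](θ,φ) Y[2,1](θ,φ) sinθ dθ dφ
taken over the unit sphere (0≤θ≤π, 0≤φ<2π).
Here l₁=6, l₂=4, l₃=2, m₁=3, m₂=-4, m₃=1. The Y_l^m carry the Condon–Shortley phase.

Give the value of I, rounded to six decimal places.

Rules hold: Σm=0, L=12 even, 2≤2≤10.
N = 13·9·5 = 585
Δ = 8!·4!·0!/13! = 1/6435
Racah Σ t=4..4: t=4:+1/2304 = 1/2304
⇒ 3j(6 4 2; 0 0 0)² = 5/143, sgn +1
Racah Σ t=0..0: t=0:+1/241920 = 1/241920
⇒ 3j(6 4 2; 3 -4 1)² = 1/715, sgn -1
4πI² = N·(3j₀)²·(3jₘ)² = 45/1573
I = -1·√(0.0286078/4π) = -0.04771303

-0.047713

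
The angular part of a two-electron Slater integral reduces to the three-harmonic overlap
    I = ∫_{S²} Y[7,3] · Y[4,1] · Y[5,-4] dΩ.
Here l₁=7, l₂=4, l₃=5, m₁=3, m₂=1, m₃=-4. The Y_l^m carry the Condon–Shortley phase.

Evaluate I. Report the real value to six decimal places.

Rules hold: Σm=0, L=16 even, 3≤5≤11.
N = 15·9·11 = 1485
Δ = 6!·8!·2!/17! = 1/6126120
Racah Σ t=2..4: t=2:+1/69120 t=3:−1/20736 t=4:+1/69120 = -1/51840
⇒ 3j(7 4 5; 0 0 0)² = 280/21879, sgn +1
Racah Σ t=3..4: t=3:−1/362880 t=4:+1/1935360 = -13/5806080
⇒ 3j(7 4 5; 3 1 -4)² = 195/10472, sgn +1
4πI² = N·(3j₀)²·(3jₘ)² = 1125/3179
I = +1·√(0.353885/4π) = 0.16781318

0.167813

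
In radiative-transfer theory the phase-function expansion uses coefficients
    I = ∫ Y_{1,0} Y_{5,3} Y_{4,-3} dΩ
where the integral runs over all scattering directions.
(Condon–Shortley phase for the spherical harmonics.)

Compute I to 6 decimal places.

-0.196426

m-sum 0 ✓  L=10 even ✓  4≤4≤6 ✓
Π(2lᵢ+1) = 3×11×9 = 297
triangle coeff Δ(1,5,4) = 1/495
Σ_t [1,1]: t=1:−1/576 = -1/576
(3j)²=5/99 [(1 5 4; 0 0 0)], sign=-1
Σ_t [1,1]: t=1:−1/5040 = -1/5040
(3j)²=16/495 [(1 5 4; 0 3 -3)], sign=+1
⇒ 4πI² = 16/33
I = (-1)√(16/33/(4π)) = -0.19642560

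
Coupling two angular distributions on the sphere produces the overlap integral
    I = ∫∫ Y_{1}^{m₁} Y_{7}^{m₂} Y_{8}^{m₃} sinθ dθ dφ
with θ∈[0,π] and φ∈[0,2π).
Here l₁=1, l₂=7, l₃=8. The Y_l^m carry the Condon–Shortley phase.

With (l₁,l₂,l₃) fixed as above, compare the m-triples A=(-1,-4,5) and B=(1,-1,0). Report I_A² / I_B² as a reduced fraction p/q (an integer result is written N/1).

39/14

Same 1,7,8: normalisation and zero-m 3j drop out of the ratio.
A: Δ: 0! 2! 14! / 17! → 1/2040; sum: t=0:+1/479001600 = 1/479001600; 3j²(1 7 8; -1 -4 5) = Δ·Π!·Σ² = 13/340  (sign -1)
B: Δ: 0! 2! 14! / 17! → 1/2040; sum: t=0:+1/58060800 = 1/58060800; 3j²(1 7 8; 1 -1 0) = Δ·Π!·Σ² = 7/510  (sign +1)
I_A²/I_B² = (13/340)/(7/510) = 39/14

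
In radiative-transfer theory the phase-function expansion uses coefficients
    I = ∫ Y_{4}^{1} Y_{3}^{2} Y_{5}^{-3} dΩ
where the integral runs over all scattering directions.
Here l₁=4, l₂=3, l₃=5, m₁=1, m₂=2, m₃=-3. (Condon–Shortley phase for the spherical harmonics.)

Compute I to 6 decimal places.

Rules hold: Σm=0, L=12 even, 1≤5≤7.
N = 9·7·11 = 693
Δ = 2!·6!·4!/13! = 1/180180
Racah Σ t=0..2: t=0:+1/576 t=1:−1/144 t=2:+1/576 = -1/288
⇒ 3j(4 3 5; 0 0 0)² = 20/1001, sgn +1
Racah Σ t=1..2: t=1:−1/1152 t=2:+1/1440 = -1/5760
⇒ 3j(4 3 5; 1 2 -3)² = 1/858, sgn -1
4πI² = N·(3j₀)²·(3jₘ)² = 30/1859
I = -1·√(0.0161377/4π) = -0.03583571

-0.035836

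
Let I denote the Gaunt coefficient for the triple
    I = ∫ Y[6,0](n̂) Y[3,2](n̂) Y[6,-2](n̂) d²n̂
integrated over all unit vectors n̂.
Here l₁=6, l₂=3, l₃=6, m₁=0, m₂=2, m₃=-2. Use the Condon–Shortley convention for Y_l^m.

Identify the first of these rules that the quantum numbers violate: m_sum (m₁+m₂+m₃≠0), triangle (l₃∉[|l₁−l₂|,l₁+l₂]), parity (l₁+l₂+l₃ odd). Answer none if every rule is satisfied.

parity

m₁+m₂+m₃ = 0 + 2 − 2 = 0  ✓
triangle: |6−3|=3 ≤ l₃=6 ≤ 6+3=9  ✓
parity: l₁+l₂+l₃ = 15 is odd  ✗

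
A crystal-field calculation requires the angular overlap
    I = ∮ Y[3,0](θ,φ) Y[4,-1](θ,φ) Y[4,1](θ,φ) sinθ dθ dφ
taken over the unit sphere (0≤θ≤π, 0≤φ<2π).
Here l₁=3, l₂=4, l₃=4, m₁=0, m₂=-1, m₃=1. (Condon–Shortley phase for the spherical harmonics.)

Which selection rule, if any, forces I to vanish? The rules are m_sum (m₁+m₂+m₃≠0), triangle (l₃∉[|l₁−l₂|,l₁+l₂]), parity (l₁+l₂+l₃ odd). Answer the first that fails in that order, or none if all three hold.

parity

Σmᵢ = 0  ✓
l₃∈[|l₁−l₂|,l₁+l₂]=[1,7], have l₃=4  ✓
Σlᵢ = 11 ⇒ odd  ✗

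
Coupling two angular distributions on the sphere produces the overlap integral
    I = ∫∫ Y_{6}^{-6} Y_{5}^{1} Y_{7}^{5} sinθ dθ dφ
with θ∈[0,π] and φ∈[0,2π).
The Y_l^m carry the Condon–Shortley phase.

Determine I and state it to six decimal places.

-0.180759

Rules hold: Σm=0, L=18 even, 1≤7≤11.
N = 13·11·15 = 2145
Δ = 4!·8!·6!/19! = 1/174594420
Racah Σ t=0..4: t=0:+1/4147200 t=1:−1/207360 t=2:+1/82944 t=3:−1/207360 t=4:+1/4147200 = 1/345600
⇒ 3j(6 5 7; 0 0 0)² = 420/46189, sgn -1
Racah Σ t=4..4: t=4:+1/46448640 = 1/46448640
⇒ 3j(6 5 7; -6 1 5)² = 2475/117572, sgn +1
4πI² = N·(3j₀)²·(3jₘ)² = 556875/1356277
I = -1·√(0.410591/4π) = -0.18075892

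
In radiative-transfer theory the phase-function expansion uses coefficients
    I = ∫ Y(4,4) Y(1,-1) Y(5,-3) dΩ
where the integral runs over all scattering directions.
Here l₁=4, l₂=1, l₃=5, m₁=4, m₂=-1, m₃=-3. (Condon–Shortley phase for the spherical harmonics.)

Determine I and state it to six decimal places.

m-sum 0 ✓  L=10 even ✓  3≤5≤5 ✓
Π(2lᵢ+1) = 9×3×11 = 297
triangle coeff Δ(4,1,5) = 1/495
Σ_t [0,0]: t=0:+1/576 = 1/576
(3j)²=5/99 [(4 1 5; 0 0 0)], sign=-1
Σ_t [0,0]: t=0:+1/80640 = 1/80640
(3j)²=1/495 [(4 1 5; 4 -1 -3)], sign=+1
⇒ 4πI² = 1/33
I = (-1)√(1/33/(4π)) = -0.04910640

-0.049106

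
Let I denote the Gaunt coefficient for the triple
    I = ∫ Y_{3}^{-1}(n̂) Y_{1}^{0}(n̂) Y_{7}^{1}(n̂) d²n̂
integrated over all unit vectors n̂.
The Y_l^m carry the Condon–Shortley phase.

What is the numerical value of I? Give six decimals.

0.000000

triangle: need 2≤l₃≤4, have 7; I=0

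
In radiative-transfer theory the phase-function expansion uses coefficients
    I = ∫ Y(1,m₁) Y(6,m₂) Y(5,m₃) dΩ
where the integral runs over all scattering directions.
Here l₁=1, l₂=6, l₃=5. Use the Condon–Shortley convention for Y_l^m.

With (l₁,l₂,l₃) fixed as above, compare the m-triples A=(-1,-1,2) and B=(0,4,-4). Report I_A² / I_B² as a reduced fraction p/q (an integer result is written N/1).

l's match ⇒ only the (l;m) 3-j factors differ between A and B.
A: triangle coeff Δ(1,6,5) = 1/858; Σ_t [2,2]: t=2:+1/60480 = 1/60480; (3j)²=5/429 [(1 6 5; -1 -1 2)], sign=-1
B: triangle coeff Δ(1,6,5) = 1/858; Σ_t [1,1]: t=1:−1/362880 = -1/362880; (3j)²=10/429 [(1 6 5; 0 4 -4)], sign=+1
I_A²/I_B² = (5/429)/(10/429) = 1/2

1/2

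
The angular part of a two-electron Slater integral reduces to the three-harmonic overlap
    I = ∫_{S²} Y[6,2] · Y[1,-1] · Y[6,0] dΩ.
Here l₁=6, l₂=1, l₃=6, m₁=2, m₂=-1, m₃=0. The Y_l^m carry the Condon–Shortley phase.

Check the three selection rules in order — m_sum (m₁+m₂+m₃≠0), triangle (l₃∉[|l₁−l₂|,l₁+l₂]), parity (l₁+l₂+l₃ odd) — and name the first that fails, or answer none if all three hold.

m_sum

Σmᵢ = 1  ✗
l₃∈[|l₁−l₂|,l₁+l₂]=[5,7], have l₃=6
Σlᵢ = 13 ⇒ odd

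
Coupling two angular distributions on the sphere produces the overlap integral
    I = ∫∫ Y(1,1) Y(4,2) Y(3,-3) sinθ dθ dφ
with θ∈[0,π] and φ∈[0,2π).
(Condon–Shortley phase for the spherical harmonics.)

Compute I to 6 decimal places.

Rules hold: Σm=0, L=8 even, 3≤3≤5.
N = 3·9·7 = 189
Δ = 2!·0!·6!/9! = 1/252
Racah Σ t=1..1: t=1:−1/36 = -1/36
⇒ 3j(1 4 3; 0 0 0)² = 4/63, sgn +1
Racah Σ t=0..0: t=0:+1/1440 = 1/1440
⇒ 3j(1 4 3; 1 2 -3)² = 1/252, sgn +1
4πI² = N·(3j₀)²·(3jₘ)² = 1/21
I = +1·√(0.047619/4π) = 0.06155813

0.061558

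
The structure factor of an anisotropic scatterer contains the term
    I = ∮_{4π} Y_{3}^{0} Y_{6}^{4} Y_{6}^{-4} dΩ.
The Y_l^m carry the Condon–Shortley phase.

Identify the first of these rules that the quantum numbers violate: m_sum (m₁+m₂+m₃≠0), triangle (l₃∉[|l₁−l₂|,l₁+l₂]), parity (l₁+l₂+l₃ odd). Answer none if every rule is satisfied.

m₁+m₂+m₃ = 0 + 4 − 4 = 0  ✓
triangle: |3−6|=3 ≤ l₃=6 ≤ 3+6=9  ✓
parity: l₁+l₂+l₃ = 15 is odd  ✗

parity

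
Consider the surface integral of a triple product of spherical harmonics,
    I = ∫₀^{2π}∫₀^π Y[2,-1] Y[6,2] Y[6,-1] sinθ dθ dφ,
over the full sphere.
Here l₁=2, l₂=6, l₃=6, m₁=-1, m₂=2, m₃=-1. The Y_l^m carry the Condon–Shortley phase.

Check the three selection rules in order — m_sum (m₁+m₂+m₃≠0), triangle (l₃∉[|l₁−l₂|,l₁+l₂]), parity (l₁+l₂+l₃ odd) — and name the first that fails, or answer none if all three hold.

none

Σmᵢ = 0  ✓
l₃∈[|l₁−l₂|,l₁+l₂]=[4,8], have l₃=6  ✓
Σlᵢ = 14 ⇒ even  ✓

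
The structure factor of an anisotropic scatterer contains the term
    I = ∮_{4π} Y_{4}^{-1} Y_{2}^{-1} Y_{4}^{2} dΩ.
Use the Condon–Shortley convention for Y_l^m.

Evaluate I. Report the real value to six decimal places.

0.127700

Rules hold: Σm=0, L=10 even, 2≤4≤6.
N = 9·5·9 = 405
Δ = 2!·6!·2!/11! = 1/13860
Racah Σ t=0..2: t=0:+1/192 t=1:−1/36 t=2:+1/192 = -5/288
⇒ 3j(4 2 4; 0 0 0)² = 20/693, sgn -1
Racah Σ t=0..1: t=0:+1/240 t=1:−1/96 = -1/160
⇒ 3j(4 2 4; -1 -1 2)² = 27/1540, sgn -1
4πI² = N·(3j₀)²·(3jₘ)² = 1215/5929
I = +1·√(0.204925/4π) = 0.12770047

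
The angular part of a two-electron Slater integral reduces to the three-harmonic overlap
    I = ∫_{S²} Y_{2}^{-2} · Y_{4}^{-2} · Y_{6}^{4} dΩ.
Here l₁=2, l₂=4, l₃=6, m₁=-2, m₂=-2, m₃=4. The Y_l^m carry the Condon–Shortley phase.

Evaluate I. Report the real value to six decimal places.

0.230476

Rules hold: Σm=0, L=12 even, 2≤6≤6.
N = 5·9·13 = 585
Δ = 0!·4!·8!/13! = 1/6435
Racah Σ t=0..0: t=0:+1/2304 = 1/2304
⇒ 3j(2 4 6; 0 0 0)² = 5/143, sgn +1
Racah Σ t=0..0: t=0:+1/34560 = 1/34560
⇒ 3j(2 4 6; -2 -2 4)² = 14/429, sgn +1
4πI² = N·(3j₀)²·(3jₘ)² = 1050/1573
I = +1·√(0.667514/4π) = 0.23047581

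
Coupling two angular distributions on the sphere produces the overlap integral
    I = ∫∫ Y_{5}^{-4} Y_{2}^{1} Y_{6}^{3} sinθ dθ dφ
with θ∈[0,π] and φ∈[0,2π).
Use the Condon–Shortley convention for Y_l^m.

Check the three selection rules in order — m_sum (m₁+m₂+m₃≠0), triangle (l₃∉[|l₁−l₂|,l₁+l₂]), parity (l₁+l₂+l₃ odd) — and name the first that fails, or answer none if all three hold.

Σmᵢ = 0  ✓
l₃∈[|l₁−l₂|,l₁+l₂]=[3,7], have l₃=6  ✓
Σlᵢ = 13 ⇒ odd  ✗

parity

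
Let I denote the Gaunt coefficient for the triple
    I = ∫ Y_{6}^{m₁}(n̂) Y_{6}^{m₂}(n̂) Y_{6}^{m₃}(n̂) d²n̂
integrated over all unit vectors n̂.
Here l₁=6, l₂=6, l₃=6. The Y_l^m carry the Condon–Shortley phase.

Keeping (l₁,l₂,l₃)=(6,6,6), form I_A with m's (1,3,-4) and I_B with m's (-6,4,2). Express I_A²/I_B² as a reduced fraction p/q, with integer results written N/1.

25/88

l's match ⇒ only the (l;m) 3-j factors differ between A and B.
A: triangle coeff Δ(6,6,6) = 1/325909584; Σ_t [3,5]: t=3:−1/1244160 t=4:+1/691200 t=5:−1/4147200 = 1/2488320; (3j)²=875/184756 [(6 6 6; 1 3 -4)], sign=+1
B: triangle coeff Δ(6,6,6) = 1/325909584; Σ_t [6,6]: t=6:+1/24883200 = 1/24883200; (3j)²=70/4199 [(6 6 6; -6 4 2)], sign=+1
I_A²/I_B² = (875/184756)/(70/4199) = 25/88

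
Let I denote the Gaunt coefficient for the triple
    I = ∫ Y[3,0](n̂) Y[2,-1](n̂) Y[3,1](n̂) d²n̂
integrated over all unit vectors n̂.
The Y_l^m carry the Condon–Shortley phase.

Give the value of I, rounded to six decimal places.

-0.059471

m-sum 0 ✓  L=8 even ✓  1≤3≤5 ✓
Π(2lᵢ+1) = 7×5×7 = 245
triangle coeff Δ(3,2,3) = 1/3780
Σ_t [0,2]: t=0:+1/24 t=1:−1/4 t=2:+1/24 = -1/6
(3j)²=4/105 [(3 2 3; 0 0 0)], sign=+1
Σ_t [0,1]: t=0:+1/12 t=1:−1/8 = -1/24
(3j)²=1/210 [(3 2 3; 0 -1 1)], sign=-1
⇒ 4πI² = 2/45
I = (-1)√(2/45/(4π)) = -0.05947080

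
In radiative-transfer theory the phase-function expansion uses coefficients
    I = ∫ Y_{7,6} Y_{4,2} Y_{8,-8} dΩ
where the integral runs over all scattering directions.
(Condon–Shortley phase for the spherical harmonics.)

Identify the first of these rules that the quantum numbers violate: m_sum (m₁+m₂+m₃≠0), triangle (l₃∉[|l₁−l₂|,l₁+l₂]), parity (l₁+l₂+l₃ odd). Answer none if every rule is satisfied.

azimuthal sum: 6 + 2 − 8 = 0  ✓
3 ≤ 8 ≤ 11 (triangle on l)  ✓
L = 7 + 4 + 8 = 19 (odd)  ✗

parity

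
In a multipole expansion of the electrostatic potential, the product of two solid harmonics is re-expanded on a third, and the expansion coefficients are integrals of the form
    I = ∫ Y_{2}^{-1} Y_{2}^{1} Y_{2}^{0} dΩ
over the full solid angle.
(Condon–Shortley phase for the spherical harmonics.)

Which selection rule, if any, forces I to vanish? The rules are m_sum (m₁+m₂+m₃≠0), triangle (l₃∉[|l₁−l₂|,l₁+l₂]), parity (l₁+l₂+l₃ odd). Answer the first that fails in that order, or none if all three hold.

m₁+m₂+m₃ = -1 + 1 + 0 = 0  ✓
triangle: |2−2|=0 ≤ l₃=2 ≤ 2+2=4  ✓
parity: l₁+l₂+l₃ = 6 is even  ✓

none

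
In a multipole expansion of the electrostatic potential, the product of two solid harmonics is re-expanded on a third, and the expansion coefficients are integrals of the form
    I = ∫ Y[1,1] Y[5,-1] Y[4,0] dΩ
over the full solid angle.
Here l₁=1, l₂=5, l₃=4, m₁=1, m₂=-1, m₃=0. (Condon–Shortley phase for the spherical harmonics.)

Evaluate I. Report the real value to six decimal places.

-0.190188

Rules hold: Σm=0, L=10 even, 4≤4≤6.
N = 3·11·9 = 297
Δ = 2!·0!·8!/11! = 1/495
Racah Σ t=1..1: t=1:−1/576 = -1/576
⇒ 3j(1 5 4; 0 0 0)² = 5/99, sgn -1
Racah Σ t=0..0: t=0:+1/1152 = 1/1152
⇒ 3j(1 5 4; 1 -1 0)² = 1/33, sgn +1
4πI² = N·(3j₀)²·(3jₘ)² = 5/11
I = -1·√(0.454545/4π) = -0.19018827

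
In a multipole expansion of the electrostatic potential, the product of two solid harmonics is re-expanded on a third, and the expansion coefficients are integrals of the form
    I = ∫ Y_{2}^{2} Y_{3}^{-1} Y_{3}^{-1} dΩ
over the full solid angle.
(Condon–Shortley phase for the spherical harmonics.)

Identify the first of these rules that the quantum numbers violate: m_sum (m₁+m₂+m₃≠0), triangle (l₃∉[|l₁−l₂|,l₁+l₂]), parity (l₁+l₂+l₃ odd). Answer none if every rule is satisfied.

none

m₁+m₂+m₃ = 2 − 1 − 1 = 0  ✓
triangle: |2−3|=1 ≤ l₃=3 ≤ 2+3=5  ✓
parity: l₁+l₂+l₃ = 8 is even  ✓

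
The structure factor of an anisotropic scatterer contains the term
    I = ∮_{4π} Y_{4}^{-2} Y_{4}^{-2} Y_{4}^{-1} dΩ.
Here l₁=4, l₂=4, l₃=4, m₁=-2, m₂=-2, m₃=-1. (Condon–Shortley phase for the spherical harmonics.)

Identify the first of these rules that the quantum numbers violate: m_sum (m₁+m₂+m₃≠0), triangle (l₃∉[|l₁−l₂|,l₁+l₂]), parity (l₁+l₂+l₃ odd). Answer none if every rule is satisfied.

Σmᵢ = -5  ✗
l₃∈[|l₁−l₂|,l₁+l₂]=[0,8], have l₃=4
Σlᵢ = 12 ⇒ even

m_sum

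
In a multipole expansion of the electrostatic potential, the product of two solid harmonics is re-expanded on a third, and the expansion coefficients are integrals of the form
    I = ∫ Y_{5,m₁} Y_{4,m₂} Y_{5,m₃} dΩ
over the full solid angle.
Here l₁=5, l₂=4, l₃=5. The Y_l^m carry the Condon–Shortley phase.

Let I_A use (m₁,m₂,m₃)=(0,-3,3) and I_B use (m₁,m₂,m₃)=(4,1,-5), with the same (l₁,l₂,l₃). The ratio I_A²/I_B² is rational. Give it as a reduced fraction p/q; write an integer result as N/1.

l's match ⇒ only the (l;m) 3-j factors differ between A and B.
A: triangle coeff Δ(5,4,5) = 1/3153150; Σ_t [0,1]: t=0:+1/17280 t=1:−1/6912 = -1/11520; (3j)²=2/143 [(5 4 5; 0 -3 3)], sign=-1
B: triangle coeff Δ(5,4,5) = 1/3153150; Σ_t [1,1]: t=1:−1/103680 = -1/103680; (3j)²=4/143 [(5 4 5; 4 1 -5)], sign=-1
I_A²/I_B² = (2/143)/(4/143) = 1/2

1/2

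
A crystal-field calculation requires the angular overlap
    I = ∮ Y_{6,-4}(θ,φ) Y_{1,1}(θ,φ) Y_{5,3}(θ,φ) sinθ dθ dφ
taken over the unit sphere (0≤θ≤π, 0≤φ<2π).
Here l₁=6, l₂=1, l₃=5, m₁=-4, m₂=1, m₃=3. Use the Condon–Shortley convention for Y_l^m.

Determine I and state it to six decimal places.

0.274090

m-sum 0 ✓  L=12 even ✓  5≤5≤7 ✓
Π(2lᵢ+1) = 13×3×11 = 429
triangle coeff Δ(6,1,5) = 1/858
Σ_t [1,1]: t=1:−1/14400 = -1/14400
(3j)²=6/143 [(6 1 5; 0 0 0)], sign=+1
Σ_t [2,2]: t=2:+1/161280 = 1/161280
(3j)²=15/286 [(6 1 5; -4 1 3)], sign=+1
⇒ 4πI² = 135/143
I = (+1)√(135/143/(4π)) = 0.27409047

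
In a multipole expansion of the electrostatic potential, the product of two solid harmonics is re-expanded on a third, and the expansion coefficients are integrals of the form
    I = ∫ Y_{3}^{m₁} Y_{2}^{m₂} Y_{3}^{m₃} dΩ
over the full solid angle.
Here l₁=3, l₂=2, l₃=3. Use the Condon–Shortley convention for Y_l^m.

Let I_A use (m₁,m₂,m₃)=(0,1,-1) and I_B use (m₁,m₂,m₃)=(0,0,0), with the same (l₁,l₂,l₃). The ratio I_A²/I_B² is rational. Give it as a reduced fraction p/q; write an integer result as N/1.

1/8

Shared (l₁,l₂,l₃)=(3,2,3): N and (l;000)² cancel in I_A²/I_B².
A: Δ = 2!·4!·2!/9! = 1/3780; Racah Σ t=1..2: t=1:−1/8 t=2:+1/12 = -1/24; ⇒ 3j(3 2 3; 0 1 -1)² = 1/210, sgn -1
B: Δ = 2!·4!·2!/9! = 1/3780; Racah Σ t=0..2: t=0:+1/24 t=1:−1/4 t=2:+1/24 = -1/6; ⇒ 3j(3 2 3; 0 0 0)² = 4/105, sgn +1
I_A²/I_B² = (1/210)/(4/105) = 1/8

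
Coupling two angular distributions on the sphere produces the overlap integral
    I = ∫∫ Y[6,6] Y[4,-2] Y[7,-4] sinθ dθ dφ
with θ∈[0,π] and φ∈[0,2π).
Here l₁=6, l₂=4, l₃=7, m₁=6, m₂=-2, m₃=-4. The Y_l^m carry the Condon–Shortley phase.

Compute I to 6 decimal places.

Σlᵢ=17 odd — θ-integrand is odd under cosθ→−cosθ; I=0

0.000000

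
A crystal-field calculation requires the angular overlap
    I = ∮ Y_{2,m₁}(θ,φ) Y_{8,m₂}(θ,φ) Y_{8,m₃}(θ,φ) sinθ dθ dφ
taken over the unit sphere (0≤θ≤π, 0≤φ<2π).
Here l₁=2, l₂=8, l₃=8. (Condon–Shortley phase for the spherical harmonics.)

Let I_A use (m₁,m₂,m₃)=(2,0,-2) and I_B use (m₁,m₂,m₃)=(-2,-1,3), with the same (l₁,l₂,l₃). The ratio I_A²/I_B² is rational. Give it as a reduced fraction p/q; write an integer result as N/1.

12/11

Same 2,8,8: normalisation and zero-m 3j drop out of the ratio.
A: Δ: 2! 2! 14! / 19! → 1/348840; sum: t=0:+1/116121600 = 1/116121600; 3j²(2 8 8; 2 0 -2) = Δ·Π!·Σ² = 7/323  (sign +1)
B: Δ: 2! 2! 14! / 19! → 1/348840; sum: t=2:+1/174182400 = 1/174182400; 3j²(2 8 8; -2 -1 3) = Δ·Π!·Σ² = 77/3876  (sign -1)
I_A²/I_B² = (7/323)/(77/3876) = 12/11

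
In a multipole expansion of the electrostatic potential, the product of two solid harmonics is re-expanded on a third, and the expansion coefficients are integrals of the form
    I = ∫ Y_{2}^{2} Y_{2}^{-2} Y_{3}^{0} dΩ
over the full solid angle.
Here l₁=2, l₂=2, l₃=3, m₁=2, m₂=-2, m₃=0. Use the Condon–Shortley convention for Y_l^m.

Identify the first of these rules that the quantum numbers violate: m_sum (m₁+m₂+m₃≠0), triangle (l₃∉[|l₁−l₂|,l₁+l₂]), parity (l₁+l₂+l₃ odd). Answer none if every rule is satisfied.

parity

azimuthal sum: 2 − 2 + 0 = 0  ✓
0 ≤ 3 ≤ 4 (triangle on l)  ✓
L = 2 + 2 + 3 = 7 (odd)  ✗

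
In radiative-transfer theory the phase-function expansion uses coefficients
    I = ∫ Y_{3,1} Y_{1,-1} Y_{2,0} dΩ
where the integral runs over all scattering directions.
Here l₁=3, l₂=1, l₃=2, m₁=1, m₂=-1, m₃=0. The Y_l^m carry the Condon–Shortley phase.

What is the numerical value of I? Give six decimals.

-0.202301

m-sum 0 ✓  L=6 even ✓  2≤2≤4 ✓
Π(2lᵢ+1) = 7×3×5 = 105
triangle coeff Δ(3,1,2) = 1/105
Σ_t [1,1]: t=1:−1/4 = -1/4
(3j)²=3/35 [(3 1 2; 0 0 0)], sign=-1
Σ_t [0,0]: t=0:+1/8 = 1/8
(3j)²=2/35 [(3 1 2; 1 -1 0)], sign=+1
⇒ 4πI² = 18/35
I = (-1)√(18/35/(4π)) = -0.20230066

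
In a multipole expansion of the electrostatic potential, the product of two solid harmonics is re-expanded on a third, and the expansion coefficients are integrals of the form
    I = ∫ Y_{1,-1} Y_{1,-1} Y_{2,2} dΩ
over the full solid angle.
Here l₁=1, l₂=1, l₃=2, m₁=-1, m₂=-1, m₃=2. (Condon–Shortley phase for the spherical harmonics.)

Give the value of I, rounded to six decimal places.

0.309019

Rules hold: Σm=0, L=4 even, 0≤2≤2.
N = 3·3·5 = 45
Δ = 0!·2!·2!/5! = 1/30
Racah Σ t=0..0: t=0:+1/1 = 1/1
⇒ 3j(1 1 2; 0 0 0)² = 2/15, sgn +1
Racah Σ t=0..0: t=0:+1/4 = 1/4
⇒ 3j(1 1 2; -1 -1 2)² = 1/5, sgn +1
4πI² = N·(3j₀)²·(3jₘ)² = 6/5
I = +1·√(1.2/4π) = 0.30901936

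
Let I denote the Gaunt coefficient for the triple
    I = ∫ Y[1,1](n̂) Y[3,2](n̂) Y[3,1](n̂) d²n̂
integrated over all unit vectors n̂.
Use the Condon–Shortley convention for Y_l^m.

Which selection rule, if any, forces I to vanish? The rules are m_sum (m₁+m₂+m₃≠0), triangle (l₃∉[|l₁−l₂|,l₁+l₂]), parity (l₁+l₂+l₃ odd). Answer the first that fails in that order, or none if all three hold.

m_sum

m₁+m₂+m₃ = 1 + 2 + 1 = 4  ✗
triangle: |1−3|=2 ≤ l₃=3 ≤ 1+3=4
parity: l₁+l₂+l₃ = 7 is odd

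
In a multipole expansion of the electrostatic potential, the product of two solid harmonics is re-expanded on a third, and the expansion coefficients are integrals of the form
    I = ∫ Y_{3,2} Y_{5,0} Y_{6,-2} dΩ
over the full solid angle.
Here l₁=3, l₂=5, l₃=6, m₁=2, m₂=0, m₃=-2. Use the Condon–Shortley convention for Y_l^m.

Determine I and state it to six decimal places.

Checks pass: Σm=0; 14 even; l₃=6∈[2,8].
(2·3+1)(2·5+1)(2·6+1) = 1001
Δ: 2! 4! 8! / 15! → 1/675675
sum: t=0:+1/8640 t=1:−1/2304 t=2:+1/8640 = -7/34560
3j²(3 5 6; 0 0 0) = Δ·Π!·Σ² = 7/429  (sign -1)
sum: t=0:+1/8640 t=1:−1/13824 = 1/23040
3j²(3 5 6; 2 0 -2) = Δ·Π!·Σ² = 2/429  (sign +1)
combine: 4πI² = 1001·7/429·2/429 = 98/1287
take √, sign -1: I = -0.07784287

-0.077843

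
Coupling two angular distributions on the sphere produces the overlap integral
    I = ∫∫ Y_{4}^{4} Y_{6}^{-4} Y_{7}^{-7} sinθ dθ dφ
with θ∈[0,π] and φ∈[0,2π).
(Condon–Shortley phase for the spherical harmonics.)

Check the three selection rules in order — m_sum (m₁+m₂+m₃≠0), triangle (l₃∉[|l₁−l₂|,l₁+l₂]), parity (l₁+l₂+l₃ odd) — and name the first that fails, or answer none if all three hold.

m_sum

azimuthal sum: 4 − 4 − 7 = -7  ✗
2 ≤ 7 ≤ 10 (triangle on l)
L = 4 + 6 + 7 = 17 (odd)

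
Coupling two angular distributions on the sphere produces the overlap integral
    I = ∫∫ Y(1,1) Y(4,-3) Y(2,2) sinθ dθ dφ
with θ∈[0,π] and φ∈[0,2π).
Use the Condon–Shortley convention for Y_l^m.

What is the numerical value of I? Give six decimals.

0.000000

l₃=2 ∉ [3,5] — triangle fails ⇒ I = 0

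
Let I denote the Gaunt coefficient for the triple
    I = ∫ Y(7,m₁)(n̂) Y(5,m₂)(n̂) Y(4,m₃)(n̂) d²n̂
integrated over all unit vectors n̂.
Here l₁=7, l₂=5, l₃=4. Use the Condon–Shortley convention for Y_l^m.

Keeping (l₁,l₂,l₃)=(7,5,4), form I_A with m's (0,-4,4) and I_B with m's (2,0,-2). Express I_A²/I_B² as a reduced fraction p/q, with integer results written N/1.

42/5

Same 7,5,4: normalisation and zero-m 3j drop out of the ratio.
A: Δ: 8! 6! 2! / 17! → 1/6126120; sum: t=1:−1/7257600 = -1/7257600; 3j²(7 5 4; 0 -4 4) = Δ·Π!·Σ² = 14/12155  (sign -1)
B: Δ: 8! 6! 2! / 17! → 1/6126120; sum: t=3:−1/69120 t=4:+1/69120 t=5:−1/1036800 = -1/1036800; 3j²(7 5 4; 2 0 -2) = Δ·Π!·Σ² = 1/7293  (sign -1)
I_A²/I_B² = (14/12155)/(1/7293) = 42/5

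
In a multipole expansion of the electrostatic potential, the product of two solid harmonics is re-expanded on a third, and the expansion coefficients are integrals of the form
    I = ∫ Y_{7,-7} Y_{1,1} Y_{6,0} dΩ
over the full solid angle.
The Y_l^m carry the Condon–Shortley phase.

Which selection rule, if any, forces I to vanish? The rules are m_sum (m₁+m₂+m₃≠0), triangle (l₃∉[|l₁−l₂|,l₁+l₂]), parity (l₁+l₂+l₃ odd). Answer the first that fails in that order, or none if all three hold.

m₁+m₂+m₃ = -7 + 1 + 0 = -6  ✗
triangle: |7−1|=6 ≤ l₃=6 ≤ 7+1=8
parity: l₁+l₂+l₃ = 14 is even

m_sum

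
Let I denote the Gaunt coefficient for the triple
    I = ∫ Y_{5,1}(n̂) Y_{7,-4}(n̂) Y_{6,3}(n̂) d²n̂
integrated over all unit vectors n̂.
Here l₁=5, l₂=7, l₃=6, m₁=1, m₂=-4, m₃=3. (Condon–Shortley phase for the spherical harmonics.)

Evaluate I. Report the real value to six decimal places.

0.009749

Checks pass: Σm=0; 18 even; l₃=6∈[2,12].
(2·5+1)(2·7+1)(2·6+1) = 2145
Δ: 6! 4! 8! / 19! → 1/174594420
sum: t=1:−1/4147200 t=2:+1/207360 t=3:−1/82944 t=4:+1/207360 t=5:−1/4147200 = -1/345600
3j²(5 7 6; 0 0 0) = Δ·Π!·Σ² = 420/46189  (sign -1)
sum: t=0:+1/12441600 t=1:−1/1036800 t=2:+1/967680 t=3:−1/8709120 = 1/29030400
3j²(5 7 6; 1 -4 3) = Δ·Π!·Σ² = 9/146965  (sign -1)
combine: 4πI² = 2145·420/46189·9/146965 = 1620/1356277
take √, sign +1: I = 0.00974941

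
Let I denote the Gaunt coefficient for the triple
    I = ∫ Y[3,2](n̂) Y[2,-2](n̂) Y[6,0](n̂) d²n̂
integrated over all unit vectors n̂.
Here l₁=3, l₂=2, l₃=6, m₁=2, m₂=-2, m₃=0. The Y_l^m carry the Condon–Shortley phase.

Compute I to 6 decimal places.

l₃=6 ∉ [1,5] — triangle fails ⇒ I = 0

0.000000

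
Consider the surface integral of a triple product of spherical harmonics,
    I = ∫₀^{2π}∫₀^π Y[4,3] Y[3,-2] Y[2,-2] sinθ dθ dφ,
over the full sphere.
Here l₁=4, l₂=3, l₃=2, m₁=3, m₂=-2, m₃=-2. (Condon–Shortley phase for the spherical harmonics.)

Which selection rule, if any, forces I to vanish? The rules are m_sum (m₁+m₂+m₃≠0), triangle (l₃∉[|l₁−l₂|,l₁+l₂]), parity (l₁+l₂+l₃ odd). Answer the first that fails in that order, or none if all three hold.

m_sum

Σmᵢ = -1  ✗
l₃∈[|l₁−l₂|,l₁+l₂]=[1,7], have l₃=2
Σlᵢ = 9 ⇒ odd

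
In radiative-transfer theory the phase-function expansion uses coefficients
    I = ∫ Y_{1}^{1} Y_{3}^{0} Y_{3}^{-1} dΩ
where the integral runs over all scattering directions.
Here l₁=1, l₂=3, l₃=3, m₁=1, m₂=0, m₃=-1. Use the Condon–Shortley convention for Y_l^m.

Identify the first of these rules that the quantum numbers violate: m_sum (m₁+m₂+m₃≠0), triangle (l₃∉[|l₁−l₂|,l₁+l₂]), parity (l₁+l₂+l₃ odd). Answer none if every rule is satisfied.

parity

Σmᵢ = 0  ✓
l₃∈[|l₁−l₂|,l₁+l₂]=[2,4], have l₃=3  ✓
Σlᵢ = 7 ⇒ odd  ✗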